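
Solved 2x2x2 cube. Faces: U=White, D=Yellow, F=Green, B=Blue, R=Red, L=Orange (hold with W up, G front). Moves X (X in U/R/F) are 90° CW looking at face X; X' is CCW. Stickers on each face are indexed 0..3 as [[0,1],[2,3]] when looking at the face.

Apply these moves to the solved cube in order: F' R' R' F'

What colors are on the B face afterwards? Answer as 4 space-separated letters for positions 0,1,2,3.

Answer: G B G B

Derivation:
After move 1 (F'): F=GGGG U=WWRR R=YRYR D=OOYY L=OWOW
After move 2 (R'): R=RRYY U=WBRB F=GWGR D=OGYG B=YBOB
After move 3 (R'): R=RYRY U=WORY F=GBGB D=OWYR B=GBGB
After move 4 (F'): F=BBGG U=WORR R=WYOY D=WWYR L=OYOR
Query: B face = GBGB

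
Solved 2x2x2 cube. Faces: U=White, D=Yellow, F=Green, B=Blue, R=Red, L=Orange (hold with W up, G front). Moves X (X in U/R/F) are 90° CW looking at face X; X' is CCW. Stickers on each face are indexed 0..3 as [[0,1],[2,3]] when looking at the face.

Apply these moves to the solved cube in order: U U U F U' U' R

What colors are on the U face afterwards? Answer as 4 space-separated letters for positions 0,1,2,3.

After move 1 (U): U=WWWW F=RRGG R=BBRR B=OOBB L=GGOO
After move 2 (U): U=WWWW F=BBGG R=OORR B=GGBB L=RROO
After move 3 (U): U=WWWW F=OOGG R=GGRR B=RRBB L=BBOO
After move 4 (F): F=GOGO U=WWOB R=WGWR D=RGYY L=BYOY
After move 5 (U'): U=WBWO F=BYGO R=GOWR B=WGBB L=RROY
After move 6 (U'): U=BOWW F=RRGO R=BYWR B=GOBB L=WGOY
After move 7 (R): R=WBRY U=BRWO F=RGGY D=RBYG B=WOOB
Query: U face = BRWO

Answer: B R W O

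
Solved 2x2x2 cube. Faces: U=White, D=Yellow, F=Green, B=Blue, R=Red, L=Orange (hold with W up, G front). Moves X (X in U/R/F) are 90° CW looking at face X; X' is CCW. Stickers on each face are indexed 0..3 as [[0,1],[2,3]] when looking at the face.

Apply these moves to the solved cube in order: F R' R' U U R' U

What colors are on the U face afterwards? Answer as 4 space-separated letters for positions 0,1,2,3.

Answer: R Y G G

Derivation:
After move 1 (F): F=GGGG U=WWOO R=WRWR D=RRYY L=OYOY
After move 2 (R'): R=RRWW U=WBOB F=GWGO D=RGYG B=YBRB
After move 3 (R'): R=RWRW U=WROY F=GBGB D=RWYO B=GBGB
After move 4 (U): U=OWYR F=RWGB R=GBRW B=OYGB L=GBOY
After move 5 (U): U=YORW F=GBGB R=OYRW B=GBGB L=RWOY
After move 6 (R'): R=YWOR U=YGRG F=GOGW D=RBYB B=OBWB
After move 7 (U): U=RYGG F=YWGW R=OBOR B=RWWB L=GOOY
Query: U face = RYGG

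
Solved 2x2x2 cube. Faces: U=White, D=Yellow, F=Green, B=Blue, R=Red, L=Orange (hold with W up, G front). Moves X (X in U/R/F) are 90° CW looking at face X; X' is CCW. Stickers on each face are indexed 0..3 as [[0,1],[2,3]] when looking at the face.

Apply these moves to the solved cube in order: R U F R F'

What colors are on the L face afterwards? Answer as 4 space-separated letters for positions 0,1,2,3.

After move 1 (R): R=RRRR U=WGWG F=GYGY D=YBYB B=WBWB
After move 2 (U): U=WWGG F=RRGY R=WBRR B=OOWB L=GYOO
After move 3 (F): F=GRYR U=WWOY R=GBGR D=RWYB L=GYOB
After move 4 (R): R=GGRB U=WROR F=GWYB D=RWYO B=YOWB
After move 5 (F'): F=WBGY U=WRGR R=WGRB D=YBYO L=GROO
Query: L face = GROO

Answer: G R O O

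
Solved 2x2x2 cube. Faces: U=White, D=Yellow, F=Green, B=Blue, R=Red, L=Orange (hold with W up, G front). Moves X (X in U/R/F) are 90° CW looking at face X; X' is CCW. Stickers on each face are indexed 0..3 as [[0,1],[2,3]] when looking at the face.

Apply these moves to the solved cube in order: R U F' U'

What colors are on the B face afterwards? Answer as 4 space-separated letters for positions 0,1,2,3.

After move 1 (R): R=RRRR U=WGWG F=GYGY D=YBYB B=WBWB
After move 2 (U): U=WWGG F=RRGY R=WBRR B=OOWB L=GYOO
After move 3 (F'): F=RYRG U=WWWR R=BBYR D=YOYB L=GGOG
After move 4 (U'): U=WRWW F=GGRG R=RYYR B=BBWB L=OOOG
Query: B face = BBWB

Answer: B B W B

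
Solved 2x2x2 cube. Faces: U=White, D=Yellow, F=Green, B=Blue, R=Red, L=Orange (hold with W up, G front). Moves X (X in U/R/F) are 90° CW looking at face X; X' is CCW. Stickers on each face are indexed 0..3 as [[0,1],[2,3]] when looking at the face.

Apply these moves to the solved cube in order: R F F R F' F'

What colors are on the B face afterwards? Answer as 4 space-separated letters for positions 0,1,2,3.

Answer: Y B G B

Derivation:
After move 1 (R): R=RRRR U=WGWG F=GYGY D=YBYB B=WBWB
After move 2 (F): F=GGYY U=WGOO R=WRGR D=RRYB L=OYOB
After move 3 (F): F=YGYG U=WGBY R=OROR D=GWYB L=OROR
After move 4 (R): R=OORR U=WGBG F=YWYB D=GWYW B=YBGB
After move 5 (F'): F=WBYY U=WGOR R=WOGR D=RRYW L=OGOB
After move 6 (F'): F=BYWY U=WGWG R=RORR D=GBYW L=OROO
Query: B face = YBGB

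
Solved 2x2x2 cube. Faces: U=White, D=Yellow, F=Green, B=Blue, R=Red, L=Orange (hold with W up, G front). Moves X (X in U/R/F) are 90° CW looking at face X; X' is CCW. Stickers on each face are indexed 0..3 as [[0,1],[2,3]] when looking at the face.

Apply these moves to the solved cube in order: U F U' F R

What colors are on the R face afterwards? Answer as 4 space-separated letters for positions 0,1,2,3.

After move 1 (U): U=WWWW F=RRGG R=BBRR B=OOBB L=GGOO
After move 2 (F): F=GRGR U=WWOG R=WBWR D=RBYY L=GYOY
After move 3 (U'): U=WGWO F=GYGR R=GRWR B=WBBB L=OOOY
After move 4 (F): F=GGRY U=WGYO R=WROR D=WGYY L=OROB
After move 5 (R): R=OWRR U=WGYY F=GGRY D=WBYW B=OBGB
Query: R face = OWRR

Answer: O W R R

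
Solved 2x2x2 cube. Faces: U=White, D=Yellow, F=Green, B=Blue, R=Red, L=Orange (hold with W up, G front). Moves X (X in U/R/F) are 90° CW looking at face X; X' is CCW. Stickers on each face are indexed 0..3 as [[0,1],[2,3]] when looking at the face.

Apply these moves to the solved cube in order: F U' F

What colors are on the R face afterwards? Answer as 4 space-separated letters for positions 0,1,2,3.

After move 1 (F): F=GGGG U=WWOO R=WRWR D=RRYY L=OYOY
After move 2 (U'): U=WOWO F=OYGG R=GGWR B=WRBB L=BBOY
After move 3 (F): F=GOGY U=WOYB R=WGOR D=WGYY L=BROR
Query: R face = WGOR

Answer: W G O R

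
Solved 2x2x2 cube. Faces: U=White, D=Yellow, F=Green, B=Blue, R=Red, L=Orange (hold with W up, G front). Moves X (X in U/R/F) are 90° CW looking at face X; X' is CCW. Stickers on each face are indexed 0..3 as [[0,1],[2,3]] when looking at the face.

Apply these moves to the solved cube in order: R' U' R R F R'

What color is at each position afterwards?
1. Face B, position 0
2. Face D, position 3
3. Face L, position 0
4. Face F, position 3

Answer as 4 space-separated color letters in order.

Answer: W Y Y B

Derivation:
After move 1 (R'): R=RRRR U=WBWB F=GWGW D=YGYG B=YBYB
After move 2 (U'): U=BBWW F=OOGW R=GWRR B=RRYB L=YBOO
After move 3 (R): R=RGRW U=BOWW F=OGGG D=YYYR B=WRBB
After move 4 (R): R=RRWG U=BGWG F=OYGR D=YBYW B=WROB
After move 5 (F): F=GORY U=BGOB R=WRGG D=WRYW L=YYOB
After move 6 (R'): R=RGWG U=BOOW F=GGRB D=WOYY B=WRRB
Query 1: B[0] = W
Query 2: D[3] = Y
Query 3: L[0] = Y
Query 4: F[3] = B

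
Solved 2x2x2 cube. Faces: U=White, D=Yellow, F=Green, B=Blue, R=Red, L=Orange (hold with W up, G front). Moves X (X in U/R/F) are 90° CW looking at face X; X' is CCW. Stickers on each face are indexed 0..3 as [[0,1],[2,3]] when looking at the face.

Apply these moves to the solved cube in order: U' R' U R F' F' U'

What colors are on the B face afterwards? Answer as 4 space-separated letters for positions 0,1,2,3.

Answer: O Y W B

Derivation:
After move 1 (U'): U=WWWW F=OOGG R=GGRR B=RRBB L=BBOO
After move 2 (R'): R=GRGR U=WBWR F=OWGW D=YOYG B=YRYB
After move 3 (U): U=WWRB F=GRGW R=YRGR B=BBYB L=OWOO
After move 4 (R): R=GYRR U=WRRW F=GOGG D=YYYB B=BBWB
After move 5 (F'): F=OGGG U=WRGR R=YYYR D=WOYB L=OWOR
After move 6 (F'): F=GGOG U=WRYY R=OYWR D=WRYB L=OROG
After move 7 (U'): U=RYWY F=OROG R=GGWR B=OYWB L=BBOG
Query: B face = OYWB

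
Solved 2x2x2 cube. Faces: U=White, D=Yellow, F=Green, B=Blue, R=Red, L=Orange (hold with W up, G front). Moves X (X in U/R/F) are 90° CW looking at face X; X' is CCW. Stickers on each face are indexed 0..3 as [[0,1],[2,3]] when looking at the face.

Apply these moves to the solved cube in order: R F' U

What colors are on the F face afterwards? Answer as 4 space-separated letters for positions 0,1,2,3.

Answer: B R G G

Derivation:
After move 1 (R): R=RRRR U=WGWG F=GYGY D=YBYB B=WBWB
After move 2 (F'): F=YYGG U=WGRR R=BRYR D=OOYB L=OGOW
After move 3 (U): U=RWRG F=BRGG R=WBYR B=OGWB L=YYOW
Query: F face = BRGG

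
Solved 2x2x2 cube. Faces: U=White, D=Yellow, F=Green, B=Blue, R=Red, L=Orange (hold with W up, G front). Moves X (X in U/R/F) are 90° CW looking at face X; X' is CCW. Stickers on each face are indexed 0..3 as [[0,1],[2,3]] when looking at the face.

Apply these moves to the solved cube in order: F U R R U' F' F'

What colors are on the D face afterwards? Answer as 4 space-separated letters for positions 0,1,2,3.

Answer: O O Y W

Derivation:
After move 1 (F): F=GGGG U=WWOO R=WRWR D=RRYY L=OYOY
After move 2 (U): U=OWOW F=WRGG R=BBWR B=OYBB L=GGOY
After move 3 (R): R=WBRB U=OROG F=WRGY D=RBYO B=WYWB
After move 4 (R): R=RWBB U=OROY F=WBGO D=RWYW B=GYRB
After move 5 (U'): U=RYOO F=GGGO R=WBBB B=RWRB L=GYOY
After move 6 (F'): F=GOGG U=RYWB R=WBRB D=YYYW L=GOOO
After move 7 (F'): F=OGGG U=RYWR R=YBYB D=OOYW L=GBOW
Query: D face = OOYW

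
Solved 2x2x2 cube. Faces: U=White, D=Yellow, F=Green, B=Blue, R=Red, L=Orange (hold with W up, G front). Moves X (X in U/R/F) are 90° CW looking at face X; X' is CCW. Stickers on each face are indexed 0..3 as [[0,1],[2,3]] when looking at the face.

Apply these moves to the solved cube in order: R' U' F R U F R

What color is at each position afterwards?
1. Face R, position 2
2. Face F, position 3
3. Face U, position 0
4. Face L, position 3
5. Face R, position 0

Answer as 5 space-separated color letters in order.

Answer: W R O Y O

Derivation:
After move 1 (R'): R=RRRR U=WBWB F=GWGW D=YGYG B=YBYB
After move 2 (U'): U=BBWW F=OOGW R=GWRR B=RRYB L=YBOO
After move 3 (F): F=GOWO U=BBOB R=WWWR D=RGYG L=YYOG
After move 4 (R): R=WWRW U=BOOO F=GGWG D=RYYR B=BRBB
After move 5 (U): U=OBOO F=WWWG R=BRRW B=YYBB L=GGOG
After move 6 (F): F=WWGW U=OBGG R=OROW D=RBYR L=GROY
After move 7 (R): R=OOWR U=OWGW F=WBGR D=RBYY B=GYBB
Query 1: R[2] = W
Query 2: F[3] = R
Query 3: U[0] = O
Query 4: L[3] = Y
Query 5: R[0] = O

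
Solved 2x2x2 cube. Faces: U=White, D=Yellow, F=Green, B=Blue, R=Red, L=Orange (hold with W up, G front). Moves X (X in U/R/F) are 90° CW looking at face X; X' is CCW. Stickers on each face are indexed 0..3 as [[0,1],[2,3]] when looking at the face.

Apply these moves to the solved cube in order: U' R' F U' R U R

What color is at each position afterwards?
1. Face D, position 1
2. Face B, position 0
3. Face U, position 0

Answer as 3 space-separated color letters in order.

After move 1 (U'): U=WWWW F=OOGG R=GGRR B=RRBB L=BBOO
After move 2 (R'): R=GRGR U=WBWR F=OWGW D=YOYG B=YRYB
After move 3 (F): F=GOWW U=WBOB R=WRRR D=GGYG L=BYOO
After move 4 (U'): U=BBWO F=BYWW R=GORR B=WRYB L=YROO
After move 5 (R): R=RGRO U=BYWW F=BGWG D=GYYW B=ORBB
After move 6 (U): U=WBWY F=RGWG R=ORRO B=YRBB L=BGOO
After move 7 (R): R=ROOR U=WGWG F=RYWW D=GBYY B=YRBB
Query 1: D[1] = B
Query 2: B[0] = Y
Query 3: U[0] = W

Answer: B Y W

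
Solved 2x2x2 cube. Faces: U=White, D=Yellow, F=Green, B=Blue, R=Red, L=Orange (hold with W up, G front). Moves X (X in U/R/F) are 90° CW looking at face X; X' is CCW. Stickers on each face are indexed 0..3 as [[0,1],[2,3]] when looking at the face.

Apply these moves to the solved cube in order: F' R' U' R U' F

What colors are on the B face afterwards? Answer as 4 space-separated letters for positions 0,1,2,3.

Answer: Y G B B

Derivation:
After move 1 (F'): F=GGGG U=WWRR R=YRYR D=OOYY L=OWOW
After move 2 (R'): R=RRYY U=WBRB F=GWGR D=OGYG B=YBOB
After move 3 (U'): U=BBWR F=OWGR R=GWYY B=RROB L=YBOW
After move 4 (R): R=YGYW U=BWWR F=OGGG D=OOYR B=RRBB
After move 5 (U'): U=WRBW F=YBGG R=OGYW B=YGBB L=RROW
After move 6 (F): F=GYGB U=WRWR R=BGWW D=YOYR L=ROOO
Query: B face = YGBB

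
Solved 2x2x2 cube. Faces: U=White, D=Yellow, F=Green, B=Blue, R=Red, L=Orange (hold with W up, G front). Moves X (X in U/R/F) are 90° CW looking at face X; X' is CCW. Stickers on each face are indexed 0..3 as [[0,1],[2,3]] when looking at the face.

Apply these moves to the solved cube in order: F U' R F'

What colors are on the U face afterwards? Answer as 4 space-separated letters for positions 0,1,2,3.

Answer: W Y W R

Derivation:
After move 1 (F): F=GGGG U=WWOO R=WRWR D=RRYY L=OYOY
After move 2 (U'): U=WOWO F=OYGG R=GGWR B=WRBB L=BBOY
After move 3 (R): R=WGRG U=WYWG F=ORGY D=RBYW B=OROB
After move 4 (F'): F=RYOG U=WYWR R=BGRG D=BYYW L=BGOW
Query: U face = WYWR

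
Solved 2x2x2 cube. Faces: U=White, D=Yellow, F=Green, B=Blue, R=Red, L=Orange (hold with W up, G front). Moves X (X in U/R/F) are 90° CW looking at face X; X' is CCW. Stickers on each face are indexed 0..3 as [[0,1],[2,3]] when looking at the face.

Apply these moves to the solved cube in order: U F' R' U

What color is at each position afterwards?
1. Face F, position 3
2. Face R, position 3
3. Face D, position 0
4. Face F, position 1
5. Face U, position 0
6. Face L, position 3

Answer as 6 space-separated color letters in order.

Answer: R Y G R B W

Derivation:
After move 1 (U): U=WWWW F=RRGG R=BBRR B=OOBB L=GGOO
After move 2 (F'): F=RGRG U=WWBR R=YBYR D=GOYY L=GWOW
After move 3 (R'): R=BRYY U=WBBO F=RWRR D=GGYG B=YOOB
After move 4 (U): U=BWOB F=BRRR R=YOYY B=GWOB L=RWOW
Query 1: F[3] = R
Query 2: R[3] = Y
Query 3: D[0] = G
Query 4: F[1] = R
Query 5: U[0] = B
Query 6: L[3] = W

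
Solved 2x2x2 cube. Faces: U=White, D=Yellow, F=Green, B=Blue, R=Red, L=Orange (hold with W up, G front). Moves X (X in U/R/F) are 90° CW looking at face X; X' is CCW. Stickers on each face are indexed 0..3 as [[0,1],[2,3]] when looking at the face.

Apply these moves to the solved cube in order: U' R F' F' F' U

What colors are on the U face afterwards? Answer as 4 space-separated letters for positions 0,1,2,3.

After move 1 (U'): U=WWWW F=OOGG R=GGRR B=RRBB L=BBOO
After move 2 (R): R=RGRG U=WOWG F=OYGY D=YBYR B=WRWB
After move 3 (F'): F=YYOG U=WORR R=BGYG D=BOYR L=BGOW
After move 4 (F'): F=YGYO U=WOBY R=OGBG D=GWYR L=BROR
After move 5 (F'): F=GOYY U=WOOB R=WGGG D=RRYR L=BYOB
After move 6 (U): U=OWBO F=WGYY R=WRGG B=BYWB L=GOOB
Query: U face = OWBO

Answer: O W B O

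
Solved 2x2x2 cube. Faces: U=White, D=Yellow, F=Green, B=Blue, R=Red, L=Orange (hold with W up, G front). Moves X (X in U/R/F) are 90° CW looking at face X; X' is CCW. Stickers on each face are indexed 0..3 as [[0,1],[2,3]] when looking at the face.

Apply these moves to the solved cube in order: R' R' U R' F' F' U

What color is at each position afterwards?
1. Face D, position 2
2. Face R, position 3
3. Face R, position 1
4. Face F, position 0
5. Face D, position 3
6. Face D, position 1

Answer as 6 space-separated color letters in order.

After move 1 (R'): R=RRRR U=WBWB F=GWGW D=YGYG B=YBYB
After move 2 (R'): R=RRRR U=WYWY F=GBGB D=YWYW B=GBGB
After move 3 (U): U=WWYY F=RRGB R=GBRR B=OOGB L=GBOO
After move 4 (R'): R=BRGR U=WGYO F=RWGY D=YRYB B=WOWB
After move 5 (F'): F=WYRG U=WGBG R=RRYR D=BOYB L=GOOY
After move 6 (F'): F=YGWR U=WGRY R=ORBR D=OYYB L=GGOB
After move 7 (U): U=RWYG F=ORWR R=WOBR B=GGWB L=YGOB
Query 1: D[2] = Y
Query 2: R[3] = R
Query 3: R[1] = O
Query 4: F[0] = O
Query 5: D[3] = B
Query 6: D[1] = Y

Answer: Y R O O B Y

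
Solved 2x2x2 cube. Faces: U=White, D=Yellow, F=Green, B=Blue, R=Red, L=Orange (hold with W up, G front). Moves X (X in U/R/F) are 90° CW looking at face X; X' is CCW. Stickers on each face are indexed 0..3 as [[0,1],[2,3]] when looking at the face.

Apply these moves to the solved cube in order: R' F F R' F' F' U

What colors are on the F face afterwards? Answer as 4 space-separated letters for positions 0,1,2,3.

After move 1 (R'): R=RRRR U=WBWB F=GWGW D=YGYG B=YBYB
After move 2 (F): F=GGWW U=WBOO R=WRBR D=RRYG L=OYOG
After move 3 (F): F=WGWG U=WBGY R=OROR D=BWYG L=OROR
After move 4 (R'): R=RROO U=WYGY F=WBWY D=BGYG B=GBWB
After move 5 (F'): F=BYWW U=WYRO R=GRBO D=RRYG L=OYOG
After move 6 (F'): F=YWBW U=WYGB R=RRRO D=YGYG L=OOOR
After move 7 (U): U=GWBY F=RRBW R=GBRO B=OOWB L=YWOR
Query: F face = RRBW

Answer: R R B W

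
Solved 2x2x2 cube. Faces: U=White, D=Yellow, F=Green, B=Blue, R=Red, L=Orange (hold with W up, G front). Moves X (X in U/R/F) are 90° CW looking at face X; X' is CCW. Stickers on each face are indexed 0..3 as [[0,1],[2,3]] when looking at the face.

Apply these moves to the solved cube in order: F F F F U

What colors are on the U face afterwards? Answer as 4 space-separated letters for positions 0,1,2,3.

After move 1 (F): F=GGGG U=WWOO R=WRWR D=RRYY L=OYOY
After move 2 (F): F=GGGG U=WWYY R=OROR D=WWYY L=OROR
After move 3 (F): F=GGGG U=WWRR R=YRYR D=OOYY L=OWOW
After move 4 (F): F=GGGG U=WWWW R=RRRR D=YYYY L=OOOO
After move 5 (U): U=WWWW F=RRGG R=BBRR B=OOBB L=GGOO
Query: U face = WWWW

Answer: W W W W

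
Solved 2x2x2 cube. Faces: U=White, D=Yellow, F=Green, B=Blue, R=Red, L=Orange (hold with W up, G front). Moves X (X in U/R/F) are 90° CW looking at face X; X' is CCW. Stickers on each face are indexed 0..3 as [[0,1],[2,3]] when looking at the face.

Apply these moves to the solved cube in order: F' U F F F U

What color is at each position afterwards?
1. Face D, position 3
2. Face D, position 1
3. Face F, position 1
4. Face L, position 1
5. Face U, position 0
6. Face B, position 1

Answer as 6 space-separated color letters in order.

Answer: Y W B G B W

Derivation:
After move 1 (F'): F=GGGG U=WWRR R=YRYR D=OOYY L=OWOW
After move 2 (U): U=RWRW F=YRGG R=BBYR B=OWBB L=GGOW
After move 3 (F): F=GYGR U=RWWG R=RBWR D=YBYY L=GOOO
After move 4 (F): F=GGRY U=RWOO R=WBGR D=WRYY L=GYOB
After move 5 (F): F=RGYG U=RWBY R=OBOR D=GWYY L=GWOR
After move 6 (U): U=BRYW F=OBYG R=OWOR B=GWBB L=RGOR
Query 1: D[3] = Y
Query 2: D[1] = W
Query 3: F[1] = B
Query 4: L[1] = G
Query 5: U[0] = B
Query 6: B[1] = W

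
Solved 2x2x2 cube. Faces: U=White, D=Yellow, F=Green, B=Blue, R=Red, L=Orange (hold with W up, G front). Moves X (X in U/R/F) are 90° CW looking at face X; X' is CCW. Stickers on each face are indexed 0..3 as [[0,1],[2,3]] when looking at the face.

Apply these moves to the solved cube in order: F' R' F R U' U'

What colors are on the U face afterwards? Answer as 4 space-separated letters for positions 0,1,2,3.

After move 1 (F'): F=GGGG U=WWRR R=YRYR D=OOYY L=OWOW
After move 2 (R'): R=RRYY U=WBRB F=GWGR D=OGYG B=YBOB
After move 3 (F): F=GGRW U=WBWW R=RRBY D=YRYG L=OOOG
After move 4 (R): R=BRYR U=WGWW F=GRRG D=YOYY B=WBBB
After move 5 (U'): U=GWWW F=OORG R=GRYR B=BRBB L=WBOG
After move 6 (U'): U=WWGW F=WBRG R=OOYR B=GRBB L=BROG
Query: U face = WWGW

Answer: W W G W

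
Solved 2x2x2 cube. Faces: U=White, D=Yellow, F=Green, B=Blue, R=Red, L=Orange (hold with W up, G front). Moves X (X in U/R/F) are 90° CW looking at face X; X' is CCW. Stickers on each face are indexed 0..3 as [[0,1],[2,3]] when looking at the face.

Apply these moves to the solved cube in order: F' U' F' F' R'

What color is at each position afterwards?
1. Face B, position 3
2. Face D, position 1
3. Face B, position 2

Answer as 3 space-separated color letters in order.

After move 1 (F'): F=GGGG U=WWRR R=YRYR D=OOYY L=OWOW
After move 2 (U'): U=WRWR F=OWGG R=GGYR B=YRBB L=BBOW
After move 3 (F'): F=WGOG U=WRGY R=OGOR D=BWYY L=BROW
After move 4 (F'): F=GGWO U=WROO R=WGBR D=RWYY L=BYOG
After move 5 (R'): R=GRWB U=WBOY F=GRWO D=RGYO B=YRWB
Query 1: B[3] = B
Query 2: D[1] = G
Query 3: B[2] = W

Answer: B G W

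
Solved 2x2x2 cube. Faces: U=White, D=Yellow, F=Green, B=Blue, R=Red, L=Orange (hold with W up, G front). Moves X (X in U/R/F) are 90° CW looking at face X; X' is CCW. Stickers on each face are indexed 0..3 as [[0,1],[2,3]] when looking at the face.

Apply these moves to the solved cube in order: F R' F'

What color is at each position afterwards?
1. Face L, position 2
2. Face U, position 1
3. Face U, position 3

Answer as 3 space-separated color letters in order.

Answer: O B W

Derivation:
After move 1 (F): F=GGGG U=WWOO R=WRWR D=RRYY L=OYOY
After move 2 (R'): R=RRWW U=WBOB F=GWGO D=RGYG B=YBRB
After move 3 (F'): F=WOGG U=WBRW R=GRRW D=YYYG L=OBOO
Query 1: L[2] = O
Query 2: U[1] = B
Query 3: U[3] = W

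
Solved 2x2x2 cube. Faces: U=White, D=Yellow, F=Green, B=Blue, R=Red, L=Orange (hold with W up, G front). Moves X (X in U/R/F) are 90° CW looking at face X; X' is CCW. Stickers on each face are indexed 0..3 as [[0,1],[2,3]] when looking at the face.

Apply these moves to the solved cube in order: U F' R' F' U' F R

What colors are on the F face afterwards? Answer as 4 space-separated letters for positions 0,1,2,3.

Answer: R W R G

Derivation:
After move 1 (U): U=WWWW F=RRGG R=BBRR B=OOBB L=GGOO
After move 2 (F'): F=RGRG U=WWBR R=YBYR D=GOYY L=GWOW
After move 3 (R'): R=BRYY U=WBBO F=RWRR D=GGYG B=YOOB
After move 4 (F'): F=WRRR U=WBBY R=GRGY D=WWYG L=GOOB
After move 5 (U'): U=BYWB F=GORR R=WRGY B=GROB L=YOOB
After move 6 (F): F=RGRO U=BYBO R=WRBY D=GWYG L=YWOW
After move 7 (R): R=BWYR U=BGBO F=RWRG D=GOYG B=ORYB
Query: F face = RWRG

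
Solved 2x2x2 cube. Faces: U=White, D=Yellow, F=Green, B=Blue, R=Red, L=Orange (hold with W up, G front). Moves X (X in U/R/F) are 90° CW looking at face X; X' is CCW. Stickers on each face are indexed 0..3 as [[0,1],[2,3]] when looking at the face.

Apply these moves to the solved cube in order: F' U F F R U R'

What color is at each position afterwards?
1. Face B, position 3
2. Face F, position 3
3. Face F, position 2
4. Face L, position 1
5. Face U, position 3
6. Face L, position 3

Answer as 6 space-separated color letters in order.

After move 1 (F'): F=GGGG U=WWRR R=YRYR D=OOYY L=OWOW
After move 2 (U): U=RWRW F=YRGG R=BBYR B=OWBB L=GGOW
After move 3 (F): F=GYGR U=RWWG R=RBWR D=YBYY L=GOOO
After move 4 (F): F=GGRY U=RWOO R=WBGR D=WRYY L=GYOB
After move 5 (R): R=GWRB U=RGOY F=GRRY D=WBYO B=OWWB
After move 6 (U): U=ORYG F=GWRY R=OWRB B=GYWB L=GROB
After move 7 (R'): R=WBOR U=OWYG F=GRRG D=WWYY B=OYBB
Query 1: B[3] = B
Query 2: F[3] = G
Query 3: F[2] = R
Query 4: L[1] = R
Query 5: U[3] = G
Query 6: L[3] = B

Answer: B G R R G B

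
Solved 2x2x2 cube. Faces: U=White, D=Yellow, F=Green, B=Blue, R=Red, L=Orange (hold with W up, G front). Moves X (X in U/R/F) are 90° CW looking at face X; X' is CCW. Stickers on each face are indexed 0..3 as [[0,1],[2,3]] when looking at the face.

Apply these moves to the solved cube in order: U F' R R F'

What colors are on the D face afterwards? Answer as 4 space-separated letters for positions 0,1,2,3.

Answer: W W Y R

Derivation:
After move 1 (U): U=WWWW F=RRGG R=BBRR B=OOBB L=GGOO
After move 2 (F'): F=RGRG U=WWBR R=YBYR D=GOYY L=GWOW
After move 3 (R): R=YYRB U=WGBG F=RORY D=GBYO B=ROWB
After move 4 (R): R=RYBY U=WOBY F=RBRO D=GWYR B=GOGB
After move 5 (F'): F=BORR U=WORB R=WYGY D=WWYR L=GYOB
Query: D face = WWYR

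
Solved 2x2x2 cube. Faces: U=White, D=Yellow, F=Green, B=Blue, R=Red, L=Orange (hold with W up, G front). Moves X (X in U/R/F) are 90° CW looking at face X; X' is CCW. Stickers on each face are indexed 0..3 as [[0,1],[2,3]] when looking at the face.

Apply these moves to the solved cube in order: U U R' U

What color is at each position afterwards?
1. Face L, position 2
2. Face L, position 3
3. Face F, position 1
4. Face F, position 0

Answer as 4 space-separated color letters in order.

After move 1 (U): U=WWWW F=RRGG R=BBRR B=OOBB L=GGOO
After move 2 (U): U=WWWW F=BBGG R=OORR B=GGBB L=RROO
After move 3 (R'): R=OROR U=WBWG F=BWGW D=YBYG B=YGYB
After move 4 (U): U=WWGB F=ORGW R=YGOR B=RRYB L=BWOO
Query 1: L[2] = O
Query 2: L[3] = O
Query 3: F[1] = R
Query 4: F[0] = O

Answer: O O R O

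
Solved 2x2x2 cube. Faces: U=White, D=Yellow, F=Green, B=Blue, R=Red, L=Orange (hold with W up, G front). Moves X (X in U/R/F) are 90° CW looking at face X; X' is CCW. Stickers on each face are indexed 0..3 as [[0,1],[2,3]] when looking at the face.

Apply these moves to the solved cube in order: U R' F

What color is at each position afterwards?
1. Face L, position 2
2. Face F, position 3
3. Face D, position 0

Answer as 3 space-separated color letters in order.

Answer: O W B

Derivation:
After move 1 (U): U=WWWW F=RRGG R=BBRR B=OOBB L=GGOO
After move 2 (R'): R=BRBR U=WBWO F=RWGW D=YRYG B=YOYB
After move 3 (F): F=GRWW U=WBOG R=WROR D=BBYG L=GYOR
Query 1: L[2] = O
Query 2: F[3] = W
Query 3: D[0] = B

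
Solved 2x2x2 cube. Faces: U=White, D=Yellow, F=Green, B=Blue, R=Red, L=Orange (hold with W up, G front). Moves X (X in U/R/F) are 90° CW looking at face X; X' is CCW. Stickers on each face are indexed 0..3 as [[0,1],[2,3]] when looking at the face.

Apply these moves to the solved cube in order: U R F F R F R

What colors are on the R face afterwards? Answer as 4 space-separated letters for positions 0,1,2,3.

After move 1 (U): U=WWWW F=RRGG R=BBRR B=OOBB L=GGOO
After move 2 (R): R=RBRB U=WRWG F=RYGY D=YBYO B=WOWB
After move 3 (F): F=GRYY U=WROG R=WBGB D=RRYO L=GYOB
After move 4 (F): F=YGYR U=WRBY R=OBGB D=GWYO L=GROR
After move 5 (R): R=GOBB U=WGBR F=YWYO D=GWYW B=YORB
After move 6 (F): F=YYOW U=WGRR R=BORB D=BGYW L=GGOW
After move 7 (R): R=RBBO U=WYRW F=YGOW D=BRYY B=ROGB
Query: R face = RBBO

Answer: R B B O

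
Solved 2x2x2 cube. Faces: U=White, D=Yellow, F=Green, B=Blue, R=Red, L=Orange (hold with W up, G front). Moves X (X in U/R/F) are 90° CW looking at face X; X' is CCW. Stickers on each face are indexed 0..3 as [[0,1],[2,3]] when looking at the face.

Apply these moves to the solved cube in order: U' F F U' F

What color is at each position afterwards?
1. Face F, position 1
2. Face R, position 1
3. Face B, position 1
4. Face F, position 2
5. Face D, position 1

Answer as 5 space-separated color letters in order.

Answer: B G G O G

Derivation:
After move 1 (U'): U=WWWW F=OOGG R=GGRR B=RRBB L=BBOO
After move 2 (F): F=GOGO U=WWOB R=WGWR D=RGYY L=BYOY
After move 3 (F): F=GGOO U=WWYY R=OGBR D=WWYY L=BROG
After move 4 (U'): U=WYWY F=BROO R=GGBR B=OGBB L=RROG
After move 5 (F): F=OBOR U=WYGR R=WGYR D=BGYY L=RWOW
Query 1: F[1] = B
Query 2: R[1] = G
Query 3: B[1] = G
Query 4: F[2] = O
Query 5: D[1] = G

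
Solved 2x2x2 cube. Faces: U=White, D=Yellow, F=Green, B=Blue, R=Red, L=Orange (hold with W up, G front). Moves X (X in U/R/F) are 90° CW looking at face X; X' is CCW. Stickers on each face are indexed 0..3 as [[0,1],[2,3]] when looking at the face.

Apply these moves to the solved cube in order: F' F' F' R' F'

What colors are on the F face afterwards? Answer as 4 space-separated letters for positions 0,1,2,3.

After move 1 (F'): F=GGGG U=WWRR R=YRYR D=OOYY L=OWOW
After move 2 (F'): F=GGGG U=WWYY R=OROR D=WWYY L=OROR
After move 3 (F'): F=GGGG U=WWOO R=WRWR D=RRYY L=OYOY
After move 4 (R'): R=RRWW U=WBOB F=GWGO D=RGYG B=YBRB
After move 5 (F'): F=WOGG U=WBRW R=GRRW D=YYYG L=OBOO
Query: F face = WOGG

Answer: W O G G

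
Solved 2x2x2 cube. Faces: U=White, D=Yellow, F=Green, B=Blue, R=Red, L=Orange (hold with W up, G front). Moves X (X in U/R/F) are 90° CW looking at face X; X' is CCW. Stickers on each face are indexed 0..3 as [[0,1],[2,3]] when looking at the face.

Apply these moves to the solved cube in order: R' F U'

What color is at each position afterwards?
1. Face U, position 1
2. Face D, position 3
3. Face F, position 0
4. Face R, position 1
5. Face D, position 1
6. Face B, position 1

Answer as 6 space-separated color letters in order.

Answer: O G O G R R

Derivation:
After move 1 (R'): R=RRRR U=WBWB F=GWGW D=YGYG B=YBYB
After move 2 (F): F=GGWW U=WBOO R=WRBR D=RRYG L=OYOG
After move 3 (U'): U=BOWO F=OYWW R=GGBR B=WRYB L=YBOG
Query 1: U[1] = O
Query 2: D[3] = G
Query 3: F[0] = O
Query 4: R[1] = G
Query 5: D[1] = R
Query 6: B[1] = R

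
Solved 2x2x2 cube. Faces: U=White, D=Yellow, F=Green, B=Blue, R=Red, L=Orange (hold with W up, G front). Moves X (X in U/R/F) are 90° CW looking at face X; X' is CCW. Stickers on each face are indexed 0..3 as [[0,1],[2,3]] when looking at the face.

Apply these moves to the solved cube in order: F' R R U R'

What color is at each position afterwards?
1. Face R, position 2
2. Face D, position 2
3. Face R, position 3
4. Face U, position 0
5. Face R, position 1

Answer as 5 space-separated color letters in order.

Answer: G Y R R Y

Derivation:
After move 1 (F'): F=GGGG U=WWRR R=YRYR D=OOYY L=OWOW
After move 2 (R): R=YYRR U=WGRG F=GOGY D=OBYB B=RBWB
After move 3 (R): R=RYRY U=WORY F=GBGB D=OWYR B=GBGB
After move 4 (U): U=RWYO F=RYGB R=GBRY B=OWGB L=GBOW
After move 5 (R'): R=BYGR U=RGYO F=RWGO D=OYYB B=RWWB
Query 1: R[2] = G
Query 2: D[2] = Y
Query 3: R[3] = R
Query 4: U[0] = R
Query 5: R[1] = Y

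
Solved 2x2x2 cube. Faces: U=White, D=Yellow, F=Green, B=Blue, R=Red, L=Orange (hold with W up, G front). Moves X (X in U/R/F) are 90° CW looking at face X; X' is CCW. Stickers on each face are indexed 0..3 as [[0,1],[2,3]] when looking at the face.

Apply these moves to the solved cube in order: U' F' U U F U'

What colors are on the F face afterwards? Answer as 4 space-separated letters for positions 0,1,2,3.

Answer: Y B G R

Derivation:
After move 1 (U'): U=WWWW F=OOGG R=GGRR B=RRBB L=BBOO
After move 2 (F'): F=OGOG U=WWGR R=YGYR D=BOYY L=BWOW
After move 3 (U): U=GWRW F=YGOG R=RRYR B=BWBB L=OGOW
After move 4 (U): U=RGWW F=RROG R=BWYR B=OGBB L=YGOW
After move 5 (F): F=ORGR U=RGWG R=WWWR D=YBYY L=YBOO
After move 6 (U'): U=GGRW F=YBGR R=ORWR B=WWBB L=OGOO
Query: F face = YBGR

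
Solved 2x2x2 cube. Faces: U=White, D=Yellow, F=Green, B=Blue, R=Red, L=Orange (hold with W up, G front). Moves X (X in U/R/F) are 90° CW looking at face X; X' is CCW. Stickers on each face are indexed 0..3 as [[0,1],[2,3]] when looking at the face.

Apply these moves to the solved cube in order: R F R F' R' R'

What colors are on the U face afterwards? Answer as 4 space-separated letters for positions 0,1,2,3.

After move 1 (R): R=RRRR U=WGWG F=GYGY D=YBYB B=WBWB
After move 2 (F): F=GGYY U=WGOO R=WRGR D=RRYB L=OYOB
After move 3 (R): R=GWRR U=WGOY F=GRYB D=RWYW B=OBGB
After move 4 (F'): F=RBGY U=WGGR R=WWRR D=YBYW L=OYOO
After move 5 (R'): R=WRWR U=WGGO F=RGGR D=YBYY B=WBBB
After move 6 (R'): R=RRWW U=WBGW F=RGGO D=YGYR B=YBBB
Query: U face = WBGW

Answer: W B G W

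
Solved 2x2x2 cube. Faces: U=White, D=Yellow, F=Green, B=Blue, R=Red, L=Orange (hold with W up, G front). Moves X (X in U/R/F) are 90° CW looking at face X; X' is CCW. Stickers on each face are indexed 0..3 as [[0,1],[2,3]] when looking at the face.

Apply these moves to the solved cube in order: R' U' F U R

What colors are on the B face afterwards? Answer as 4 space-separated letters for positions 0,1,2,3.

Answer: B Y B B

Derivation:
After move 1 (R'): R=RRRR U=WBWB F=GWGW D=YGYG B=YBYB
After move 2 (U'): U=BBWW F=OOGW R=GWRR B=RRYB L=YBOO
After move 3 (F): F=GOWO U=BBOB R=WWWR D=RGYG L=YYOG
After move 4 (U): U=OBBB F=WWWO R=RRWR B=YYYB L=GOOG
After move 5 (R): R=WRRR U=OWBO F=WGWG D=RYYY B=BYBB
Query: B face = BYBB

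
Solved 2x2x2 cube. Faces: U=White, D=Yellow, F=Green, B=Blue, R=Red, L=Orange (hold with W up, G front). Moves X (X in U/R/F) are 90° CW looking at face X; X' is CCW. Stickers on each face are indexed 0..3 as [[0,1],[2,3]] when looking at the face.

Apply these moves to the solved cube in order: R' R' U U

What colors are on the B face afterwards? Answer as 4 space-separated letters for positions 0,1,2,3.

After move 1 (R'): R=RRRR U=WBWB F=GWGW D=YGYG B=YBYB
After move 2 (R'): R=RRRR U=WYWY F=GBGB D=YWYW B=GBGB
After move 3 (U): U=WWYY F=RRGB R=GBRR B=OOGB L=GBOO
After move 4 (U): U=YWYW F=GBGB R=OORR B=GBGB L=RROO
Query: B face = GBGB

Answer: G B G B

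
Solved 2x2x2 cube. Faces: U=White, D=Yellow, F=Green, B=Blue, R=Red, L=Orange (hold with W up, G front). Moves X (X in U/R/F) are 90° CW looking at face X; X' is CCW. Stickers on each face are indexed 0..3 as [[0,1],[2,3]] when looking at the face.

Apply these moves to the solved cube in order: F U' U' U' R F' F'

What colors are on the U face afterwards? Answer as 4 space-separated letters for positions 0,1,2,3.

Answer: O R B R

Derivation:
After move 1 (F): F=GGGG U=WWOO R=WRWR D=RRYY L=OYOY
After move 2 (U'): U=WOWO F=OYGG R=GGWR B=WRBB L=BBOY
After move 3 (U'): U=OOWW F=BBGG R=OYWR B=GGBB L=WROY
After move 4 (U'): U=OWOW F=WRGG R=BBWR B=OYBB L=GGOY
After move 5 (R): R=WBRB U=OROG F=WRGY D=RBYO B=WYWB
After move 6 (F'): F=RYWG U=ORWR R=BBRB D=GYYO L=GGOO
After move 7 (F'): F=YGRW U=ORBR R=YBGB D=GOYO L=GROW
Query: U face = ORBR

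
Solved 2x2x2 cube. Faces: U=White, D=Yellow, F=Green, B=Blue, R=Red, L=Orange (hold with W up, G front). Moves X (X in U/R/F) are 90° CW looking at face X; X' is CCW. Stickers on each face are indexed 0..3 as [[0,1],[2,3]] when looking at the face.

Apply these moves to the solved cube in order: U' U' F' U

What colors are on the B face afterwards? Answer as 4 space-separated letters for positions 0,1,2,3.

Answer: R W B B

Derivation:
After move 1 (U'): U=WWWW F=OOGG R=GGRR B=RRBB L=BBOO
After move 2 (U'): U=WWWW F=BBGG R=OORR B=GGBB L=RROO
After move 3 (F'): F=BGBG U=WWOR R=YOYR D=ROYY L=RWOW
After move 4 (U): U=OWRW F=YOBG R=GGYR B=RWBB L=BGOW
Query: B face = RWBB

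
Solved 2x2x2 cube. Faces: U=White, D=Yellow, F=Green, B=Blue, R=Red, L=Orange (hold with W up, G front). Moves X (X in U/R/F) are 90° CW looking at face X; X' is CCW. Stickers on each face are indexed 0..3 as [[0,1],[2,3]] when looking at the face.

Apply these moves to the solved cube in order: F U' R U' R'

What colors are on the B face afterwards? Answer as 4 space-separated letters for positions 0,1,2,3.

After move 1 (F): F=GGGG U=WWOO R=WRWR D=RRYY L=OYOY
After move 2 (U'): U=WOWO F=OYGG R=GGWR B=WRBB L=BBOY
After move 3 (R): R=WGRG U=WYWG F=ORGY D=RBYW B=OROB
After move 4 (U'): U=YGWW F=BBGY R=ORRG B=WGOB L=OROY
After move 5 (R'): R=RGOR U=YOWW F=BGGW D=RBYY B=WGBB
Query: B face = WGBB

Answer: W G B B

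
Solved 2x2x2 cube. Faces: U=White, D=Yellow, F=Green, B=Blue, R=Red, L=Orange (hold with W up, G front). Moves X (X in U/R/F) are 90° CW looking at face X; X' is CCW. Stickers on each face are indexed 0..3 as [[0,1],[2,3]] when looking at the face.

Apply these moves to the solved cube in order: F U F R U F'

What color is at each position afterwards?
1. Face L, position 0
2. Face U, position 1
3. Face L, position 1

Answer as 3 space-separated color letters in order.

After move 1 (F): F=GGGG U=WWOO R=WRWR D=RRYY L=OYOY
After move 2 (U): U=OWOW F=WRGG R=BBWR B=OYBB L=GGOY
After move 3 (F): F=GWGR U=OWYG R=OBWR D=WBYY L=GROR
After move 4 (R): R=WORB U=OWYR F=GBGY D=WBYO B=GYWB
After move 5 (U): U=YORW F=WOGY R=GYRB B=GRWB L=GBOR
After move 6 (F'): F=OYWG U=YOGR R=BYWB D=BRYO L=GWOR
Query 1: L[0] = G
Query 2: U[1] = O
Query 3: L[1] = W

Answer: G O W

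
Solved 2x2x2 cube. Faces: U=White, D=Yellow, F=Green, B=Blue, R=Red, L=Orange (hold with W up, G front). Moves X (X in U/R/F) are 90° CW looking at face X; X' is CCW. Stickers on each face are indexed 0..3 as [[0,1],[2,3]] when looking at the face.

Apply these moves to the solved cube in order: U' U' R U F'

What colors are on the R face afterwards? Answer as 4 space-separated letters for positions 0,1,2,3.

After move 1 (U'): U=WWWW F=OOGG R=GGRR B=RRBB L=BBOO
After move 2 (U'): U=WWWW F=BBGG R=OORR B=GGBB L=RROO
After move 3 (R): R=RORO U=WBWG F=BYGY D=YBYG B=WGWB
After move 4 (U): U=WWGB F=ROGY R=WGRO B=RRWB L=BYOO
After move 5 (F'): F=OYRG U=WWWR R=BGYO D=YOYG L=BBOG
Query: R face = BGYO

Answer: B G Y O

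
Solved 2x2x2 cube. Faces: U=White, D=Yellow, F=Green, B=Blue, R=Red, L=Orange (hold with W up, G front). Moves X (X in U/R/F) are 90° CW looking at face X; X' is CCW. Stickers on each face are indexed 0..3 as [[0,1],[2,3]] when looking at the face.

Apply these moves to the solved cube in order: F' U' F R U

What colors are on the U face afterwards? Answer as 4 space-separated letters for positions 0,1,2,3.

After move 1 (F'): F=GGGG U=WWRR R=YRYR D=OOYY L=OWOW
After move 2 (U'): U=WRWR F=OWGG R=GGYR B=YRBB L=BBOW
After move 3 (F): F=GOGW U=WRWB R=WGRR D=YGYY L=BOOO
After move 4 (R): R=RWRG U=WOWW F=GGGY D=YBYY B=BRRB
After move 5 (U): U=WWWO F=RWGY R=BRRG B=BORB L=GGOO
Query: U face = WWWO

Answer: W W W O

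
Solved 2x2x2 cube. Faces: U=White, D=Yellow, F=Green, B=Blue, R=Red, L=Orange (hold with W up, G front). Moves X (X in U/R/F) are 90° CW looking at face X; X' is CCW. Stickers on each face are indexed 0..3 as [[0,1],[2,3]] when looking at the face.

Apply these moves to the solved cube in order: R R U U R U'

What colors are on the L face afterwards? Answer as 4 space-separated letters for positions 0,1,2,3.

After move 1 (R): R=RRRR U=WGWG F=GYGY D=YBYB B=WBWB
After move 2 (R): R=RRRR U=WYWY F=GBGB D=YWYW B=GBGB
After move 3 (U): U=WWYY F=RRGB R=GBRR B=OOGB L=GBOO
After move 4 (U): U=YWYW F=GBGB R=OORR B=GBGB L=RROO
After move 5 (R): R=RORO U=YBYB F=GWGW D=YGYG B=WBWB
After move 6 (U'): U=BBYY F=RRGW R=GWRO B=ROWB L=WBOO
Query: L face = WBOO

Answer: W B O O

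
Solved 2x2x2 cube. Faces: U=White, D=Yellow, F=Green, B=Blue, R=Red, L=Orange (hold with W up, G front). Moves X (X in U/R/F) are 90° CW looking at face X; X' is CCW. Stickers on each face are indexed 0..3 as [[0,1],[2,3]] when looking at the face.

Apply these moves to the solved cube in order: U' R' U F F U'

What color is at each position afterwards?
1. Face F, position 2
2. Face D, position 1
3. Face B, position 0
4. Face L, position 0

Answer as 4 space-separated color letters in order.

Answer: R R O B

Derivation:
After move 1 (U'): U=WWWW F=OOGG R=GGRR B=RRBB L=BBOO
After move 2 (R'): R=GRGR U=WBWR F=OWGW D=YOYG B=YRYB
After move 3 (U): U=WWRB F=GRGW R=YRGR B=BBYB L=OWOO
After move 4 (F): F=GGWR U=WWOW R=RRBR D=GYYG L=OYOO
After move 5 (F): F=WGRG U=WWOY R=ORWR D=BRYG L=OGOY
After move 6 (U'): U=WYWO F=OGRG R=WGWR B=ORYB L=BBOY
Query 1: F[2] = R
Query 2: D[1] = R
Query 3: B[0] = O
Query 4: L[0] = B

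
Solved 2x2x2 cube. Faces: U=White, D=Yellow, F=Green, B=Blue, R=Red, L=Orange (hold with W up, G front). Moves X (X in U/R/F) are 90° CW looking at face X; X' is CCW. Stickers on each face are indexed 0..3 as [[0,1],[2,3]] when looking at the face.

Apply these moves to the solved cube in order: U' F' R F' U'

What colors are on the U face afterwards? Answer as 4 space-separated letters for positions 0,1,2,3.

Answer: G R W Y

Derivation:
After move 1 (U'): U=WWWW F=OOGG R=GGRR B=RRBB L=BBOO
After move 2 (F'): F=OGOG U=WWGR R=YGYR D=BOYY L=BWOW
After move 3 (R): R=YYRG U=WGGG F=OOOY D=BBYR B=RRWB
After move 4 (F'): F=OYOO U=WGYR R=BYBG D=WWYR L=BGOG
After move 5 (U'): U=GRWY F=BGOO R=OYBG B=BYWB L=RROG
Query: U face = GRWY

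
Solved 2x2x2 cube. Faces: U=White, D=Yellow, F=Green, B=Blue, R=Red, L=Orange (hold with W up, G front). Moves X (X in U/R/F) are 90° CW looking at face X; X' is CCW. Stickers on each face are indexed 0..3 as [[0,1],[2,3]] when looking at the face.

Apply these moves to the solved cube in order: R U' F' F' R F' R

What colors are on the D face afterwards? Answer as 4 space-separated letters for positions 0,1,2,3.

Answer: R G Y Y

Derivation:
After move 1 (R): R=RRRR U=WGWG F=GYGY D=YBYB B=WBWB
After move 2 (U'): U=GGWW F=OOGY R=GYRR B=RRWB L=WBOO
After move 3 (F'): F=OYOG U=GGGR R=BYYR D=BOYB L=WWOW
After move 4 (F'): F=YGOO U=GGBY R=OYBR D=WWYB L=WROG
After move 5 (R): R=BORY U=GGBO F=YWOB D=WWYR B=YRGB
After move 6 (F'): F=WBYO U=GGBR R=WOWY D=RGYR L=WOOB
After move 7 (R): R=WWYO U=GBBO F=WGYR D=RGYY B=RRGB
Query: D face = RGYY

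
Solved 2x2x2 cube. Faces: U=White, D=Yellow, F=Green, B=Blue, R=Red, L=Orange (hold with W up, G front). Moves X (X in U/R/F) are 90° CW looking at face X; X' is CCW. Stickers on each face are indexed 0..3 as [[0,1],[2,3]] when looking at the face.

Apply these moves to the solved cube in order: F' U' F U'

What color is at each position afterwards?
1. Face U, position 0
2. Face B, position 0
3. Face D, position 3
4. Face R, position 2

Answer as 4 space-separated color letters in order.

After move 1 (F'): F=GGGG U=WWRR R=YRYR D=OOYY L=OWOW
After move 2 (U'): U=WRWR F=OWGG R=GGYR B=YRBB L=BBOW
After move 3 (F): F=GOGW U=WRWB R=WGRR D=YGYY L=BOOO
After move 4 (U'): U=RBWW F=BOGW R=GORR B=WGBB L=YROO
Query 1: U[0] = R
Query 2: B[0] = W
Query 3: D[3] = Y
Query 4: R[2] = R

Answer: R W Y R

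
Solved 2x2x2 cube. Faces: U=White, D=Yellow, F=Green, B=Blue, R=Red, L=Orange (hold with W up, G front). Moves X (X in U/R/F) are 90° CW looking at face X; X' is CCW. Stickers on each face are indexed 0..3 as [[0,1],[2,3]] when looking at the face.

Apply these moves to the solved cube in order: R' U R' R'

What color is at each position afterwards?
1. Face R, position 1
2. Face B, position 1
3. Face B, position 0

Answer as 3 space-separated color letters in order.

Answer: R O W

Derivation:
After move 1 (R'): R=RRRR U=WBWB F=GWGW D=YGYG B=YBYB
After move 2 (U): U=WWBB F=RRGW R=YBRR B=OOYB L=GWOO
After move 3 (R'): R=BRYR U=WYBO F=RWGB D=YRYW B=GOGB
After move 4 (R'): R=RRBY U=WGBG F=RYGO D=YWYB B=WORB
Query 1: R[1] = R
Query 2: B[1] = O
Query 3: B[0] = W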